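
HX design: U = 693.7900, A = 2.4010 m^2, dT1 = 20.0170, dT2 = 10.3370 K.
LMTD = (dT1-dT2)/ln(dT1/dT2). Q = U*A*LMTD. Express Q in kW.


LMTD = 14.6478 K
Q = 693.7900 * 2.4010 * 14.6478 = 24400.0771 W = 24.4001 kW

24.4001 kW


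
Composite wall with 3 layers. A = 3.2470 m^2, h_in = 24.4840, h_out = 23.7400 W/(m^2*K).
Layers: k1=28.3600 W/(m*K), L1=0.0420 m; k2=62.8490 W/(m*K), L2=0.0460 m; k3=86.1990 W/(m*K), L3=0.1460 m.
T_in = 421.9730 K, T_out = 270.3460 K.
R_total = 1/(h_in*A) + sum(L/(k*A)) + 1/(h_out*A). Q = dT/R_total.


R_conv_in = 1/(24.4840*3.2470) = 0.0126
R_1 = 0.0420/(28.3600*3.2470) = 0.0005
R_2 = 0.0460/(62.8490*3.2470) = 0.0002
R_3 = 0.1460/(86.1990*3.2470) = 0.0005
R_conv_out = 1/(23.7400*3.2470) = 0.0130
R_total = 0.0268 K/W
Q = 151.6270 / 0.0268 = 5667.2958 W

R_total = 0.0268 K/W, Q = 5667.2958 W


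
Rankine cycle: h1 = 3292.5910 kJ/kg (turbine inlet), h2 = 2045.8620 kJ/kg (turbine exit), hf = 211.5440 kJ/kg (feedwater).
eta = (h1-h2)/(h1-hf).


W = 1246.7290 kJ/kg
Q_in = 3081.0470 kJ/kg
eta = 0.4046 = 40.4645%

eta = 40.4645%


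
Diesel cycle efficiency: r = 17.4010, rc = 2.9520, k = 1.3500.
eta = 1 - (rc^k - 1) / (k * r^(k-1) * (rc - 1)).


r^(k-1) = 2.7177
rc^k = 4.3118
eta = 0.5376 = 53.7568%

53.7568%


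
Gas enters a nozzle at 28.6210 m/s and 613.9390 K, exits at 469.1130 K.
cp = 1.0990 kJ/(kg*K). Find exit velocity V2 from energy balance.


dT = 144.8260 K
2*cp*1000*dT = 318327.5480
V1^2 = 819.1616
V2 = sqrt(319146.7096) = 564.9307 m/s

564.9307 m/s


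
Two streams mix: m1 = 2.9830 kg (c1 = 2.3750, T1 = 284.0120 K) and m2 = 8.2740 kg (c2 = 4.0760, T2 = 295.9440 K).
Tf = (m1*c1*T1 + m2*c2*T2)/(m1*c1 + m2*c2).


num = 11992.7778
den = 40.8094
Tf = 293.8726 K

293.8726 K


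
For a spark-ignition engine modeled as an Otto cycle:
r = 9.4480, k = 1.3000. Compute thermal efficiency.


r^(k-1) = 1.9616
eta = 1 - 1/1.9616 = 0.4902 = 49.0202%

49.0202%


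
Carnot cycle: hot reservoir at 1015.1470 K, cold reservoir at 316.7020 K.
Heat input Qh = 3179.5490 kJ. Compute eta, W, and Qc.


eta = 1 - 316.7020/1015.1470 = 0.6880
W = 0.6880 * 3179.5490 = 2187.6045 kJ
Qc = 3179.5490 - 2187.6045 = 991.9445 kJ

eta = 68.8024%, W = 2187.6045 kJ, Qc = 991.9445 kJ


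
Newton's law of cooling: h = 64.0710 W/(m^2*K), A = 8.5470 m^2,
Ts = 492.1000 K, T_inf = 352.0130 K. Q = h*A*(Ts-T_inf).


dT = 140.0870 K
Q = 64.0710 * 8.5470 * 140.0870 = 76713.7197 W

76713.7197 W


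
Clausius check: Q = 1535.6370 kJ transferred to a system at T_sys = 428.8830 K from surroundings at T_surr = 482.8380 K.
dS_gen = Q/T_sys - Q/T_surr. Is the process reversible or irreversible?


dS_sys = 1535.6370/428.8830 = 3.5805 kJ/K
dS_surr = -1535.6370/482.8380 = -3.1804 kJ/K
dS_gen = 3.5805 - 3.1804 = 0.4001 kJ/K (irreversible)

dS_gen = 0.4001 kJ/K, irreversible


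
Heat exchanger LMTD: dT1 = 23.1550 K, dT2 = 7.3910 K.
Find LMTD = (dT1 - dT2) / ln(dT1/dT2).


dT1/dT2 = 3.1329
ln(dT1/dT2) = 1.1419
LMTD = 15.7640 / 1.1419 = 13.8045 K

13.8045 K


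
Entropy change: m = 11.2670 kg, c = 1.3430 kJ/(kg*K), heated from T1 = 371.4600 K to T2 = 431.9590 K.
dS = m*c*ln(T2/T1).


T2/T1 = 1.1629
ln(T2/T1) = 0.1509
dS = 11.2670 * 1.3430 * 0.1509 = 2.2832 kJ/K

2.2832 kJ/K


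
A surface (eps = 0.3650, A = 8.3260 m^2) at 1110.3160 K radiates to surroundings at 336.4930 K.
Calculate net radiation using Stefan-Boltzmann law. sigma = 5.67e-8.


T^4 = 1.5198e+12
Tsurr^4 = 1.2820e+10
Q = 0.3650 * 5.67e-8 * 8.3260 * 1.5070e+12 = 259668.7178 W

259668.7178 W


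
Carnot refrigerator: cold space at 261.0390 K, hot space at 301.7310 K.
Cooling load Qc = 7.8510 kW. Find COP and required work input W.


COP = 261.0390 / 40.6920 = 6.4150
W = 7.8510 / 6.4150 = 1.2239 kW

COP = 6.4150, W = 1.2239 kW


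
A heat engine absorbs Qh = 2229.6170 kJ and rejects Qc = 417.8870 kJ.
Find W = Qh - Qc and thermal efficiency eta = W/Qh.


W = 2229.6170 - 417.8870 = 1811.7300 kJ
eta = 1811.7300 / 2229.6170 = 0.8126 = 81.2575%

W = 1811.7300 kJ, eta = 81.2575%


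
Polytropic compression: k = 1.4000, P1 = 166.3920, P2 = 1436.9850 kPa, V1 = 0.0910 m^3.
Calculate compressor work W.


(k-1)/k = 0.2857
(P2/P1)^exp = 1.8515
W = 3.5000 * 166.3920 * 0.0910 * (1.8515 - 1) = 45.1251 kJ

45.1251 kJ


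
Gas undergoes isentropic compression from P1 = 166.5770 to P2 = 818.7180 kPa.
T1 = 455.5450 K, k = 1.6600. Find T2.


(k-1)/k = 0.3976
(P2/P1)^exp = 1.8834
T2 = 455.5450 * 1.8834 = 857.9712 K

857.9712 K


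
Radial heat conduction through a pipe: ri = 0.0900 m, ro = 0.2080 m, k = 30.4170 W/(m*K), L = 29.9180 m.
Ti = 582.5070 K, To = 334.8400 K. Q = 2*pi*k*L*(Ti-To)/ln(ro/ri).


dT = 247.6670 K
ln(ro/ri) = 0.8377
Q = 2*pi*30.4170*29.9180*247.6670 / 0.8377 = 1690416.4249 W

1690416.4249 W


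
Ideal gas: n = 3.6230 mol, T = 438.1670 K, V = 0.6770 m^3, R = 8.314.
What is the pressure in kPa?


P = nRT/V = 3.6230 * 8.314 * 438.1670 / 0.6770
= 13198.3007 / 0.6770 = 19495.2744 Pa = 19.4953 kPa

19.4953 kPa


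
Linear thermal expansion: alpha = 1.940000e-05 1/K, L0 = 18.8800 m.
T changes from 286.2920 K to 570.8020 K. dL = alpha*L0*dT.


dT = 284.5100 K
dL = 1.940000e-05 * 18.8800 * 284.5100 = 0.104208 m
L_final = 18.984208 m

dL = 0.104208 m


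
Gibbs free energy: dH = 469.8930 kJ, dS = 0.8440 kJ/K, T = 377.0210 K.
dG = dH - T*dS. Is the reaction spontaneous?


T*dS = 377.0210 * 0.8440 = 318.2057 kJ
dG = 469.8930 - 318.2057 = 151.6873 kJ (non-spontaneous)

dG = 151.6873 kJ, non-spontaneous


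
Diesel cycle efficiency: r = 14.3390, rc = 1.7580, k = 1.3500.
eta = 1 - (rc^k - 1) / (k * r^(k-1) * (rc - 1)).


r^(k-1) = 2.5397
rc^k = 2.1418
eta = 0.5607 = 56.0662%

56.0662%


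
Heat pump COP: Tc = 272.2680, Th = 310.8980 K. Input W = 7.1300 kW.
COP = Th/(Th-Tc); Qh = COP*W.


COP = 310.8980 / 38.6300 = 8.0481
Qh = 8.0481 * 7.1300 = 57.3829 kW

COP = 8.0481, Qh = 57.3829 kW


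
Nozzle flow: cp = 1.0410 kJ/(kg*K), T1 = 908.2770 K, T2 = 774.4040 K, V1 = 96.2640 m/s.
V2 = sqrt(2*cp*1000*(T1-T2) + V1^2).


dT = 133.8730 K
2*cp*1000*dT = 278723.5860
V1^2 = 9266.7577
V2 = sqrt(287990.3437) = 536.6473 m/s

536.6473 m/s


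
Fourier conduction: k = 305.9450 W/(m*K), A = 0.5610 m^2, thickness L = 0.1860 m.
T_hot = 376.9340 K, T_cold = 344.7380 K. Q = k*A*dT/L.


dT = 32.1960 K
Q = 305.9450 * 0.5610 * 32.1960 / 0.1860 = 29709.4899 W

29709.4899 W


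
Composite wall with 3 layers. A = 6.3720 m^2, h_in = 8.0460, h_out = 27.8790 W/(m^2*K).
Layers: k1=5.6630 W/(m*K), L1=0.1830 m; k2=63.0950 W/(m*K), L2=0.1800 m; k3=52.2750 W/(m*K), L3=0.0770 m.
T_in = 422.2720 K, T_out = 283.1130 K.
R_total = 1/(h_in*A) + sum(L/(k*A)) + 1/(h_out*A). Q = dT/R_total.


R_conv_in = 1/(8.0460*6.3720) = 0.0195
R_1 = 0.1830/(5.6630*6.3720) = 0.0051
R_2 = 0.1800/(63.0950*6.3720) = 0.0004
R_3 = 0.0770/(52.2750*6.3720) = 0.0002
R_conv_out = 1/(27.8790*6.3720) = 0.0056
R_total = 0.0309 K/W
Q = 139.1590 / 0.0309 = 4505.7999 W

R_total = 0.0309 K/W, Q = 4505.7999 W


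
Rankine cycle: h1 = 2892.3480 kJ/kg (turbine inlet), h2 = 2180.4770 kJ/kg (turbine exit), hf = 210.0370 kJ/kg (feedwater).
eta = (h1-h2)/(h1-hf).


W = 711.8710 kJ/kg
Q_in = 2682.3110 kJ/kg
eta = 0.2654 = 26.5395%

eta = 26.5395%


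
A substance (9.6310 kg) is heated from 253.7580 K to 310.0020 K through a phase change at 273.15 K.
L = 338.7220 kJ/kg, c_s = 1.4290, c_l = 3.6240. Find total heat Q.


Q1 (sensible, solid) = 9.6310 * 1.4290 * 19.3920 = 266.8863 kJ
Q2 (latent) = 9.6310 * 338.7220 = 3262.2316 kJ
Q3 (sensible, liquid) = 9.6310 * 3.6240 * 36.8520 = 1286.2359 kJ
Q_total = 4815.3538 kJ

4815.3538 kJ


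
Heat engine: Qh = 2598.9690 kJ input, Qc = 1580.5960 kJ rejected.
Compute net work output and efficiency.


W = 2598.9690 - 1580.5960 = 1018.3730 kJ
eta = 1018.3730 / 2598.9690 = 0.3918 = 39.1837%

W = 1018.3730 kJ, eta = 39.1837%


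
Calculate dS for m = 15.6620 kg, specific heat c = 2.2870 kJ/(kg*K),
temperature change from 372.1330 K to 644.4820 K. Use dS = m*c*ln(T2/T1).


T2/T1 = 1.7319
ln(T2/T1) = 0.5492
dS = 15.6620 * 2.2870 * 0.5492 = 19.6716 kJ/K

19.6716 kJ/K


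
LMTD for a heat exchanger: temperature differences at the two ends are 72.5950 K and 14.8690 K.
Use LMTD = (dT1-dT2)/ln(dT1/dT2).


dT1/dT2 = 4.8823
ln(dT1/dT2) = 1.5856
LMTD = 57.7260 / 1.5856 = 36.4060 K

36.4060 K


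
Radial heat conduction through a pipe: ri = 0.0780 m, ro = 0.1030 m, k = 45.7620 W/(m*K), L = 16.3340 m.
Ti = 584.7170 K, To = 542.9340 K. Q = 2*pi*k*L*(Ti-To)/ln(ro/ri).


dT = 41.7830 K
ln(ro/ri) = 0.2780
Q = 2*pi*45.7620*16.3340*41.7830 / 0.2780 = 705831.0249 W

705831.0249 W


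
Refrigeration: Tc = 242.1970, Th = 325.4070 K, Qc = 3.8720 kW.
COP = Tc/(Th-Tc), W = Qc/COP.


COP = 242.1970 / 83.2100 = 2.9107
W = 3.8720 / 2.9107 = 1.3303 kW

COP = 2.9107, W = 1.3303 kW


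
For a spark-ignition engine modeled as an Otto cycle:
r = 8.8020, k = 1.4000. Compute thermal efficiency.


r^(k-1) = 2.3869
eta = 1 - 1/2.3869 = 0.5810 = 58.1045%

58.1045%


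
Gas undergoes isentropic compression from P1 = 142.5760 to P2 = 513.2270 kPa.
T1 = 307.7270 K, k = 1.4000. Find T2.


(k-1)/k = 0.2857
(P2/P1)^exp = 1.4419
T2 = 307.7270 * 1.4419 = 443.7087 K

443.7087 K


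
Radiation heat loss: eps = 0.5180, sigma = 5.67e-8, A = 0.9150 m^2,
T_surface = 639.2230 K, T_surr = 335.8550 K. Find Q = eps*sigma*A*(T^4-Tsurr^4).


T^4 = 1.6696e+11
Tsurr^4 = 1.2724e+10
Q = 0.5180 * 5.67e-8 * 0.9150 * 1.5424e+11 = 4144.9368 W

4144.9368 W


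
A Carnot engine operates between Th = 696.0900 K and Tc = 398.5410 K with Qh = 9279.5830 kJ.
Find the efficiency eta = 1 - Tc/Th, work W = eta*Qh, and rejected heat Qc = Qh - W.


eta = 1 - 398.5410/696.0900 = 0.4275
W = 0.4275 * 9279.5830 = 3966.6288 kJ
Qc = 9279.5830 - 3966.6288 = 5312.9542 kJ

eta = 42.7458%, W = 3966.6288 kJ, Qc = 5312.9542 kJ


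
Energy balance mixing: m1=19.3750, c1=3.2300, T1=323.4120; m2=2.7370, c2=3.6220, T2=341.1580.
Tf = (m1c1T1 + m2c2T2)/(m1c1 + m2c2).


num = 23621.5677
den = 72.4947
Tf = 325.8387 K

325.8387 K


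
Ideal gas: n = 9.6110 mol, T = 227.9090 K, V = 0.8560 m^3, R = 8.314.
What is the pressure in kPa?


P = nRT/V = 9.6110 * 8.314 * 227.9090 / 0.8560
= 18211.2633 / 0.8560 = 21274.8403 Pa = 21.2748 kPa

21.2748 kPa


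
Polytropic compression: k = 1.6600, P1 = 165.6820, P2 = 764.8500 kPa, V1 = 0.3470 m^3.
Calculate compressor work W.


(k-1)/k = 0.3976
(P2/P1)^exp = 1.8370
W = 2.5152 * 165.6820 * 0.3470 * (1.8370 - 1) = 121.0368 kJ

121.0368 kJ


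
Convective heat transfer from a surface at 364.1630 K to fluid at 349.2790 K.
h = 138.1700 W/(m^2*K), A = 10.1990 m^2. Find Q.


dT = 14.8840 K
Q = 138.1700 * 10.1990 * 14.8840 = 20974.4707 W

20974.4707 W


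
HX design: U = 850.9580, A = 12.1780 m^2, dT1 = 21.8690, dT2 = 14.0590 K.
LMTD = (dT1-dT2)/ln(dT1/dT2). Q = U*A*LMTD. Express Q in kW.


LMTD = 17.6774 K
Q = 850.9580 * 12.1780 * 17.6774 = 183190.1818 W = 183.1902 kW

183.1902 kW


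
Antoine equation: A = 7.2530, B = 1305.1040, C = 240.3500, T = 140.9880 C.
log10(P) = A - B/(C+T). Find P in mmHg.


C+T = 381.3380
B/(C+T) = 3.4224
log10(P) = 7.2530 - 3.4224 = 3.8306
P = 10^3.8306 = 6769.6522 mmHg

6769.6522 mmHg


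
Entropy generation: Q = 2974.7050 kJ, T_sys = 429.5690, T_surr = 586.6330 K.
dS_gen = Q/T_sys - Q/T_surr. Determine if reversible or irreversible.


dS_sys = 2974.7050/429.5690 = 6.9249 kJ/K
dS_surr = -2974.7050/586.6330 = -5.0708 kJ/K
dS_gen = 6.9249 - 5.0708 = 1.8540 kJ/K (irreversible)

dS_gen = 1.8540 kJ/K, irreversible


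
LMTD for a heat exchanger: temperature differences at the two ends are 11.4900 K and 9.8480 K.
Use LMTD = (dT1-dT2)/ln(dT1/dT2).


dT1/dT2 = 1.1667
ln(dT1/dT2) = 0.1542
LMTD = 1.6420 / 0.1542 = 10.6479 K

10.6479 K


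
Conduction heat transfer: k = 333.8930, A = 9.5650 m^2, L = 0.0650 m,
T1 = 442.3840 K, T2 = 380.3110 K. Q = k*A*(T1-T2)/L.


dT = 62.0730 K
Q = 333.8930 * 9.5650 * 62.0730 / 0.0650 = 3049872.3832 W

3049872.3832 W


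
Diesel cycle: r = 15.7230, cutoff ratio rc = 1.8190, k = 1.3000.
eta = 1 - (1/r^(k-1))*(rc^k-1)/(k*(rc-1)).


r^(k-1) = 2.2854
rc^k = 2.1766
eta = 0.5164 = 51.6442%

51.6442%


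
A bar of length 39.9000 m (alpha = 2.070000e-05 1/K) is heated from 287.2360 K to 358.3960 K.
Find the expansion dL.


dT = 71.1600 K
dL = 2.070000e-05 * 39.9000 * 71.1600 = 0.058773 m
L_final = 39.958773 m

dL = 0.058773 m


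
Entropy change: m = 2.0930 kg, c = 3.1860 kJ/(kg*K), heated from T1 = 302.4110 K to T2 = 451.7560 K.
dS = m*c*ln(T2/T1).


T2/T1 = 1.4938
ln(T2/T1) = 0.4014
dS = 2.0930 * 3.1860 * 0.4014 = 2.6764 kJ/K

2.6764 kJ/K


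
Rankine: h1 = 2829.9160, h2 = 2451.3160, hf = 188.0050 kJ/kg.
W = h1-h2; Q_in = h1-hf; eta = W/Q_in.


W = 378.6000 kJ/kg
Q_in = 2641.9110 kJ/kg
eta = 0.1433 = 14.3305%

eta = 14.3305%


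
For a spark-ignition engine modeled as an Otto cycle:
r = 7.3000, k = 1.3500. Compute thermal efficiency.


r^(k-1) = 2.0052
eta = 1 - 1/2.0052 = 0.5013 = 50.1303%

50.1303%


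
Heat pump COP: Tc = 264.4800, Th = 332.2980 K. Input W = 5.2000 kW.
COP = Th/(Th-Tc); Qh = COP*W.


COP = 332.2980 / 67.8180 = 4.8998
Qh = 4.8998 * 5.2000 = 25.4792 kW

COP = 4.8998, Qh = 25.4792 kW


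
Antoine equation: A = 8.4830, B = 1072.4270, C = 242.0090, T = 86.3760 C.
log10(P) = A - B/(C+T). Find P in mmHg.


C+T = 328.3850
B/(C+T) = 3.2658
log10(P) = 8.4830 - 3.2658 = 5.2172
P = 10^5.2172 = 164906.8798 mmHg

164906.8798 mmHg


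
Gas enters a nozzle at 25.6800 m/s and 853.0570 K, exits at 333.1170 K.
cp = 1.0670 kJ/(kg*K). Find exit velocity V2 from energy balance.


dT = 519.9400 K
2*cp*1000*dT = 1109551.9600
V1^2 = 659.4624
V2 = sqrt(1110211.4224) = 1053.6657 m/s

1053.6657 m/s


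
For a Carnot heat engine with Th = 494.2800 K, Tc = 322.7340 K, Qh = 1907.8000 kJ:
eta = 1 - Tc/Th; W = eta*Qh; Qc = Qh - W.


eta = 1 - 322.7340/494.2800 = 0.3471
W = 0.3471 * 1907.8000 = 662.1256 kJ
Qc = 1907.8000 - 662.1256 = 1245.6744 kJ

eta = 34.7062%, W = 662.1256 kJ, Qc = 1245.6744 kJ


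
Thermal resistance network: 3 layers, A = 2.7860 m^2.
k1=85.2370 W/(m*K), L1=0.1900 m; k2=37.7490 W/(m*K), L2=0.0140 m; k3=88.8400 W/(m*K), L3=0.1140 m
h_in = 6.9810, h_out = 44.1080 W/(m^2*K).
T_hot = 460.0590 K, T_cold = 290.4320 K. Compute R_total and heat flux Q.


R_conv_in = 1/(6.9810*2.7860) = 0.0514
R_1 = 0.1900/(85.2370*2.7860) = 0.0008
R_2 = 0.0140/(37.7490*2.7860) = 0.0001
R_3 = 0.1140/(88.8400*2.7860) = 0.0005
R_conv_out = 1/(44.1080*2.7860) = 0.0081
R_total = 0.0609 K/W
Q = 169.6270 / 0.0609 = 2783.1495 W

R_total = 0.0609 K/W, Q = 2783.1495 W


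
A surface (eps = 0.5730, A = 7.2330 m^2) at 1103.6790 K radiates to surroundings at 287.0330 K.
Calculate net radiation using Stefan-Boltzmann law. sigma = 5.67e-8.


T^4 = 1.4838e+12
Tsurr^4 = 6.7878e+09
Q = 0.5730 * 5.67e-8 * 7.2330 * 1.4770e+12 = 347085.0973 W

347085.0973 W


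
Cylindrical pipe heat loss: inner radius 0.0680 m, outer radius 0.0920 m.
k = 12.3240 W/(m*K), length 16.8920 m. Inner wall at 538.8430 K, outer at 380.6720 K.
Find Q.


dT = 158.1710 K
ln(ro/ri) = 0.3023
Q = 2*pi*12.3240*16.8920*158.1710 / 0.3023 = 684429.6653 W

684429.6653 W


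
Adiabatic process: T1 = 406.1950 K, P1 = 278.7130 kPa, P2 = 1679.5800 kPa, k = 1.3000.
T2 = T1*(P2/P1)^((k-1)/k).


(k-1)/k = 0.2308
(P2/P1)^exp = 1.5136
T2 = 406.1950 * 1.5136 = 614.8152 K

614.8152 K


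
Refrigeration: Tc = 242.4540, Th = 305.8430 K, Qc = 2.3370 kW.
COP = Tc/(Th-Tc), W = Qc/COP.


COP = 242.4540 / 63.3890 = 3.8249
W = 2.3370 / 3.8249 = 0.6110 kW

COP = 3.8249, W = 0.6110 kW


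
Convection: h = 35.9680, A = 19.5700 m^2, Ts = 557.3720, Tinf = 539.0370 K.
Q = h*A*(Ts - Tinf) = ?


dT = 18.3350 K
Q = 35.9680 * 19.5700 * 18.3350 = 12905.8921 W

12905.8921 W


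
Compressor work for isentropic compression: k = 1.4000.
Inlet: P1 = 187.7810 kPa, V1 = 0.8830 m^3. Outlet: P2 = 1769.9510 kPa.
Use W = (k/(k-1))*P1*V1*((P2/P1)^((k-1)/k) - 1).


(k-1)/k = 0.2857
(P2/P1)^exp = 1.8983
W = 3.5000 * 187.7810 * 0.8830 * (1.8983 - 1) = 521.3405 kJ

521.3405 kJ


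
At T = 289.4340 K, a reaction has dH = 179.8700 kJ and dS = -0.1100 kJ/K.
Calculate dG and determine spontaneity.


T*dS = 289.4340 * -0.1100 = -31.8377 kJ
dG = 179.8700 + 31.8377 = 211.7077 kJ (non-spontaneous)

dG = 211.7077 kJ, non-spontaneous


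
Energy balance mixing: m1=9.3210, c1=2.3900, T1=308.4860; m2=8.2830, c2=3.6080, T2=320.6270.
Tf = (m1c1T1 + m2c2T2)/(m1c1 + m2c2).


num = 16454.1596
den = 52.1623
Tf = 315.4419 K

315.4419 K


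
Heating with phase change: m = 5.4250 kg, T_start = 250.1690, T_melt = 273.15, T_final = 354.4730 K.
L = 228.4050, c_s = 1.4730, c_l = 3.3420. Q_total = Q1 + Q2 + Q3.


Q1 (sensible, solid) = 5.4250 * 1.4730 * 22.9810 = 183.6417 kJ
Q2 (latent) = 5.4250 * 228.4050 = 1239.0971 kJ
Q3 (sensible, liquid) = 5.4250 * 3.3420 * 81.3230 = 1474.4145 kJ
Q_total = 2897.1533 kJ

2897.1533 kJ


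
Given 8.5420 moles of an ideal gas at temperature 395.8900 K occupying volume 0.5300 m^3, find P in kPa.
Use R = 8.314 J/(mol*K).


P = nRT/V = 8.5420 * 8.314 * 395.8900 / 0.5300
= 28115.3904 / 0.5300 = 53047.9065 Pa = 53.0479 kPa

53.0479 kPa


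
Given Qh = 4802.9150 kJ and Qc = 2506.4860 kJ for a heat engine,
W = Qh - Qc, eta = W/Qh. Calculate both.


W = 4802.9150 - 2506.4860 = 2296.4290 kJ
eta = 2296.4290 / 4802.9150 = 0.4781 = 47.8132%

W = 2296.4290 kJ, eta = 47.8132%


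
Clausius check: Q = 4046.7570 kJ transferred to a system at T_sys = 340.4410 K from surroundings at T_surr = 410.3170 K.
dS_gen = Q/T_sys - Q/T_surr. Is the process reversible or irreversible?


dS_sys = 4046.7570/340.4410 = 11.8868 kJ/K
dS_surr = -4046.7570/410.3170 = -9.8625 kJ/K
dS_gen = 11.8868 - 9.8625 = 2.0243 kJ/K (irreversible)

dS_gen = 2.0243 kJ/K, irreversible


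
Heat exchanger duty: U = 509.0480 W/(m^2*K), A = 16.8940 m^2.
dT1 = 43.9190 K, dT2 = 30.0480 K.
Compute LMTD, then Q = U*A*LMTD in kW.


LMTD = 36.5458 K
Q = 509.0480 * 16.8940 * 36.5458 = 314288.8274 W = 314.2888 kW

314.2888 kW


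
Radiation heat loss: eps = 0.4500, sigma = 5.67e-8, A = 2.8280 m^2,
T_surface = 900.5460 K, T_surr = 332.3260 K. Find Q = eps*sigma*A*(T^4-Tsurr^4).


T^4 = 6.5769e+11
Tsurr^4 = 1.2197e+10
Q = 0.4500 * 5.67e-8 * 2.8280 * 6.4550e+11 = 46576.7141 W

46576.7141 W


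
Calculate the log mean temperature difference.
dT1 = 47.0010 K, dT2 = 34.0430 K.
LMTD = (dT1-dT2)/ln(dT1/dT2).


dT1/dT2 = 1.3806
ln(dT1/dT2) = 0.3225
LMTD = 12.9580 / 0.3225 = 40.1743 K

40.1743 K


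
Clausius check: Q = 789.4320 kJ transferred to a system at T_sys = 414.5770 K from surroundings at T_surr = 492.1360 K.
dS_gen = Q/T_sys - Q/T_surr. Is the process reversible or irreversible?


dS_sys = 789.4320/414.5770 = 1.9042 kJ/K
dS_surr = -789.4320/492.1360 = -1.6041 kJ/K
dS_gen = 1.9042 - 1.6041 = 0.3001 kJ/K (irreversible)

dS_gen = 0.3001 kJ/K, irreversible


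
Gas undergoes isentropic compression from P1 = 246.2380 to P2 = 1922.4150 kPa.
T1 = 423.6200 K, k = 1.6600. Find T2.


(k-1)/k = 0.3976
(P2/P1)^exp = 2.2638
T2 = 423.6200 * 2.2638 = 959.0090 K

959.0090 K


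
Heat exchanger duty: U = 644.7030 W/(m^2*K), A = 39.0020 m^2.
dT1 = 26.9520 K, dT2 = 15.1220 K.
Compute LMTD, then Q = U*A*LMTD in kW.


LMTD = 20.4704 K
Q = 644.7030 * 39.0020 * 20.4704 = 514722.8606 W = 514.7229 kW

514.7229 kW


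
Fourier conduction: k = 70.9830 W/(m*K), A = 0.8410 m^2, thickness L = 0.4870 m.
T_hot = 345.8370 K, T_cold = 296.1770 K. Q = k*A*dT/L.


dT = 49.6600 K
Q = 70.9830 * 0.8410 * 49.6600 / 0.4870 = 6087.3476 W

6087.3476 W


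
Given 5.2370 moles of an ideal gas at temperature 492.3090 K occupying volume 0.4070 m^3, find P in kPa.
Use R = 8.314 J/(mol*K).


P = nRT/V = 5.2370 * 8.314 * 492.3090 / 0.4070
= 21435.3396 / 0.4070 = 52666.6822 Pa = 52.6667 kPa

52.6667 kPa


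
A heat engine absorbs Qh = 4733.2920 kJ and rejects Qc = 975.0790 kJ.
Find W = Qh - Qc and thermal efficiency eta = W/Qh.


W = 4733.2920 - 975.0790 = 3758.2130 kJ
eta = 3758.2130 / 4733.2920 = 0.7940 = 79.3996%

W = 3758.2130 kJ, eta = 79.3996%


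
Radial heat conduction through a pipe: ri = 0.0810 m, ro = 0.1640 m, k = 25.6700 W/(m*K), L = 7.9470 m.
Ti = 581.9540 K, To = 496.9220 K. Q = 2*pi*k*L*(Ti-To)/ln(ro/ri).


dT = 85.0320 K
ln(ro/ri) = 0.7054
Q = 2*pi*25.6700*7.9470*85.0320 / 0.7054 = 154505.9662 W

154505.9662 W


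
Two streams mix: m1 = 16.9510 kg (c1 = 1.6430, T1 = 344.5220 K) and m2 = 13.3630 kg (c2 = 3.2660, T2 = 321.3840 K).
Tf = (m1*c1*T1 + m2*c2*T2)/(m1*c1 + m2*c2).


num = 23621.4488
den = 71.4941
Tf = 330.3974 K

330.3974 K


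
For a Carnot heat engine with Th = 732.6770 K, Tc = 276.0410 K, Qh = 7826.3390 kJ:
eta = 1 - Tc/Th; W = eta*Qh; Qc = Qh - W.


eta = 1 - 276.0410/732.6770 = 0.6232
W = 0.6232 * 7826.3390 = 4877.7130 kJ
Qc = 7826.3390 - 4877.7130 = 2948.6260 kJ

eta = 62.3243%, W = 4877.7130 kJ, Qc = 2948.6260 kJ


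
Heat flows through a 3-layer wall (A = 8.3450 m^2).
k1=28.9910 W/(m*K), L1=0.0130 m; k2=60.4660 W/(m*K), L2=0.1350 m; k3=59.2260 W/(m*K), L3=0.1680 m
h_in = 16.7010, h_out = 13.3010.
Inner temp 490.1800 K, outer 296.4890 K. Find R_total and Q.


R_conv_in = 1/(16.7010*8.3450) = 0.0072
R_1 = 0.0130/(28.9910*8.3450) = 5.3735e-05
R_2 = 0.1350/(60.4660*8.3450) = 0.0003
R_3 = 0.1680/(59.2260*8.3450) = 0.0003
R_conv_out = 1/(13.3010*8.3450) = 0.0090
R_total = 0.0168 K/W
Q = 193.6910 / 0.0168 = 11498.0086 W

R_total = 0.0168 K/W, Q = 11498.0086 W


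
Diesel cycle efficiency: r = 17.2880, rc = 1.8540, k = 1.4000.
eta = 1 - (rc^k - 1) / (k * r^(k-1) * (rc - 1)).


r^(k-1) = 3.1268
rc^k = 2.3733
eta = 0.6326 = 63.2647%

63.2647%


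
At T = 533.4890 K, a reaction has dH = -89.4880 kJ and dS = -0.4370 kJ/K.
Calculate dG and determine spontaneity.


T*dS = 533.4890 * -0.4370 = -233.1347 kJ
dG = -89.4880 + 233.1347 = 143.6467 kJ (non-spontaneous)

dG = 143.6467 kJ, non-spontaneous


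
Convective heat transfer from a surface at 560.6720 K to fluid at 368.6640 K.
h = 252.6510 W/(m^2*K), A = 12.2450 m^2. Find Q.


dT = 192.0080 K
Q = 252.6510 * 12.2450 * 192.0080 = 594017.3567 W

594017.3567 W


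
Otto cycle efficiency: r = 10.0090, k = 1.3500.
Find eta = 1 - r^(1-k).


r^(k-1) = 2.2394
eta = 1 - 1/2.2394 = 0.5535 = 55.3457%

55.3457%


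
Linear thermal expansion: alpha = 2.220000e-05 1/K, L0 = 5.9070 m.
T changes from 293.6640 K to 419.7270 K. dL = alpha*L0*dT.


dT = 126.0630 K
dL = 2.220000e-05 * 5.9070 * 126.0630 = 0.016531 m
L_final = 5.923531 m

dL = 0.016531 m


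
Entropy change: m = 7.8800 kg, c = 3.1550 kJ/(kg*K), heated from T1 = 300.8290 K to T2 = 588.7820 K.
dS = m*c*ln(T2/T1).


T2/T1 = 1.9572
ln(T2/T1) = 0.6715
dS = 7.8800 * 3.1550 * 0.6715 = 16.6948 kJ/K

16.6948 kJ/K


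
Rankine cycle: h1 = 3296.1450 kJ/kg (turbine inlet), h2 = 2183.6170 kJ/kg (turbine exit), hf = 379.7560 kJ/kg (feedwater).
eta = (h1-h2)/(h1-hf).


W = 1112.5280 kJ/kg
Q_in = 2916.3890 kJ/kg
eta = 0.3815 = 38.1474%

eta = 38.1474%


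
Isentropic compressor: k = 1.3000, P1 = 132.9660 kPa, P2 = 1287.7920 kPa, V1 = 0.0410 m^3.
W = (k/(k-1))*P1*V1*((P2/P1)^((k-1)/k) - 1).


(k-1)/k = 0.2308
(P2/P1)^exp = 1.6887
W = 4.3333 * 132.9660 * 0.0410 * (1.6887 - 1) = 16.2705 kJ

16.2705 kJ


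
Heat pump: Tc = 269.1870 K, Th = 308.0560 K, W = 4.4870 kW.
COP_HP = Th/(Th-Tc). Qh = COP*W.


COP = 308.0560 / 38.8690 = 7.9255
Qh = 7.9255 * 4.4870 = 35.5617 kW

COP = 7.9255, Qh = 35.5617 kW


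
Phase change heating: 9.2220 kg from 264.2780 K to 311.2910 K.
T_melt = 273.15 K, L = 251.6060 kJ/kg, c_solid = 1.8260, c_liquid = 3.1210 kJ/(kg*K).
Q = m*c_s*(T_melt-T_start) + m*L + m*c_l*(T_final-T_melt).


Q1 (sensible, solid) = 9.2220 * 1.8260 * 8.8720 = 149.3989 kJ
Q2 (latent) = 9.2220 * 251.6060 = 2320.3105 kJ
Q3 (sensible, liquid) = 9.2220 * 3.1210 * 38.1410 = 1097.7690 kJ
Q_total = 3567.4784 kJ

3567.4784 kJ


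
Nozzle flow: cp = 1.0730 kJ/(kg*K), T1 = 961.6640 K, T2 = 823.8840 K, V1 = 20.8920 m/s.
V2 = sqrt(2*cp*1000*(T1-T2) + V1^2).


dT = 137.7800 K
2*cp*1000*dT = 295675.8800
V1^2 = 436.4757
V2 = sqrt(296112.3557) = 544.1621 m/s

544.1621 m/s


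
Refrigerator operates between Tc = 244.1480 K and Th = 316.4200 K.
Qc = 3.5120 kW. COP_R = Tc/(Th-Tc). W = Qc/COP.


COP = 244.1480 / 72.2720 = 3.3782
W = 3.5120 / 3.3782 = 1.0396 kW

COP = 3.3782, W = 1.0396 kW


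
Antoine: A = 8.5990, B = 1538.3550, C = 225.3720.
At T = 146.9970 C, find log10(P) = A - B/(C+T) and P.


C+T = 372.3690
B/(C+T) = 4.1313
log10(P) = 8.5990 - 4.1313 = 4.4677
P = 10^4.4677 = 29358.5799 mmHg

29358.5799 mmHg


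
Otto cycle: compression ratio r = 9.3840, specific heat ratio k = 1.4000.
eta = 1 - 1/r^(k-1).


r^(k-1) = 2.4488
eta = 1 - 1/2.4488 = 0.5916 = 59.1638%

59.1638%


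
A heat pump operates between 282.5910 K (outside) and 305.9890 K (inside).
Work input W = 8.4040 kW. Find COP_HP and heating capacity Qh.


COP = 305.9890 / 23.3980 = 13.0776
Qh = 13.0776 * 8.4040 = 109.9039 kW

COP = 13.0776, Qh = 109.9039 kW


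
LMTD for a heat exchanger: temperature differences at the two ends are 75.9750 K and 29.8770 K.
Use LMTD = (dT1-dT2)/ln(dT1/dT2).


dT1/dT2 = 2.5429
ln(dT1/dT2) = 0.9333
LMTD = 46.0980 / 0.9333 = 49.3917 K

49.3917 K


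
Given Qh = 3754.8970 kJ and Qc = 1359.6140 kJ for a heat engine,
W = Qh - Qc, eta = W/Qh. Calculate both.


W = 3754.8970 - 1359.6140 = 2395.2830 kJ
eta = 2395.2830 / 3754.8970 = 0.6379 = 63.7909%

W = 2395.2830 kJ, eta = 63.7909%


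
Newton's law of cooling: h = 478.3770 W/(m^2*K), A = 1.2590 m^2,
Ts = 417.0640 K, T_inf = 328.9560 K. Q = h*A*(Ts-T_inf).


dT = 88.1080 K
Q = 478.3770 * 1.2590 * 88.1080 = 53065.3905 W

53065.3905 W


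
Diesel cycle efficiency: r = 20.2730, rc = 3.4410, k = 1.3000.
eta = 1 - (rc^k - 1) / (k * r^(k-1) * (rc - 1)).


r^(k-1) = 2.4665
rc^k = 4.9853
eta = 0.4908 = 49.0818%

49.0818%


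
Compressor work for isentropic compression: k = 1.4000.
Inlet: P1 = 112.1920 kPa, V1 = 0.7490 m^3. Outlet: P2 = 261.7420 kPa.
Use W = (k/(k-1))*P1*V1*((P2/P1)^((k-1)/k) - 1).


(k-1)/k = 0.2857
(P2/P1)^exp = 1.2738
W = 3.5000 * 112.1920 * 0.7490 * (1.2738 - 1) = 80.5418 kJ

80.5418 kJ


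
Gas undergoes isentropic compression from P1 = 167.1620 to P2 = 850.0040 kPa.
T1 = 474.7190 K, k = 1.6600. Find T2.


(k-1)/k = 0.3976
(P2/P1)^exp = 1.9090
T2 = 474.7190 * 1.9090 = 906.2501 K

906.2501 K


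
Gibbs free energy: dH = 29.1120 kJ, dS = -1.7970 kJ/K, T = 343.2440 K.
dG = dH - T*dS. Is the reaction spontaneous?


T*dS = 343.2440 * -1.7970 = -616.8095 kJ
dG = 29.1120 + 616.8095 = 645.9215 kJ (non-spontaneous)

dG = 645.9215 kJ, non-spontaneous


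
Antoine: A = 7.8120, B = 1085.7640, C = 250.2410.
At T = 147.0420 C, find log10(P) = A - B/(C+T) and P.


C+T = 397.2830
B/(C+T) = 2.7330
log10(P) = 7.8120 - 2.7330 = 5.0790
P = 10^5.0790 = 119957.1878 mmHg

119957.1878 mmHg


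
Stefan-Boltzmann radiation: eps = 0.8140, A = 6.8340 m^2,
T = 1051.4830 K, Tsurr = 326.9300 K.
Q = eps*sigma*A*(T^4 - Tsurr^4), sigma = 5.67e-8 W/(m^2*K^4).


T^4 = 1.2224e+12
Tsurr^4 = 1.1424e+10
Q = 0.8140 * 5.67e-8 * 6.8340 * 1.2110e+12 = 381956.2370 W

381956.2370 W


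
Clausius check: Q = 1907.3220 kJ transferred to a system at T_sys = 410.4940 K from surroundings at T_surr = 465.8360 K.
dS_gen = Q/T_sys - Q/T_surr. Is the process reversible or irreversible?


dS_sys = 1907.3220/410.4940 = 4.6464 kJ/K
dS_surr = -1907.3220/465.8360 = -4.0944 kJ/K
dS_gen = 4.6464 - 4.0944 = 0.5520 kJ/K (irreversible)

dS_gen = 0.5520 kJ/K, irreversible


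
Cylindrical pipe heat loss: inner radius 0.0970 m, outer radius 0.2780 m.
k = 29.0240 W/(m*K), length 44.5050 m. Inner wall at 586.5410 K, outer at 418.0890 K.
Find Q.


dT = 168.4520 K
ln(ro/ri) = 1.0529
Q = 2*pi*29.0240*44.5050*168.4520 / 1.0529 = 1298466.6648 W

1298466.6648 W


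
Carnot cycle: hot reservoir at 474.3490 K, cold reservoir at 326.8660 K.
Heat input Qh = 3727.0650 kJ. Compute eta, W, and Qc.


eta = 1 - 326.8660/474.3490 = 0.3109
W = 0.3109 * 3727.0650 = 1158.8065 kJ
Qc = 3727.0650 - 1158.8065 = 2568.2585 kJ

eta = 31.0917%, W = 1158.8065 kJ, Qc = 2568.2585 kJ


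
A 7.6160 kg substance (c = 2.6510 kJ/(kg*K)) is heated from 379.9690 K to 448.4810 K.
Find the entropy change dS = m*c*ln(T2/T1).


T2/T1 = 1.1803
ln(T2/T1) = 0.1658
dS = 7.6160 * 2.6510 * 0.1658 = 3.3470 kJ/K

3.3470 kJ/K


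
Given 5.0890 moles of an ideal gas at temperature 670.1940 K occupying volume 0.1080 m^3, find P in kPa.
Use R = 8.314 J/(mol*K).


P = nRT/V = 5.0890 * 8.314 * 670.1940 / 0.1080
= 28355.8719 / 0.1080 = 262554.3699 Pa = 262.5544 kPa

262.5544 kPa


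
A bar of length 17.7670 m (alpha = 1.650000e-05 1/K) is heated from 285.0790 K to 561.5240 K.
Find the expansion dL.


dT = 276.4450 K
dL = 1.650000e-05 * 17.7670 * 276.4450 = 0.081041 m
L_final = 17.848041 m

dL = 0.081041 m


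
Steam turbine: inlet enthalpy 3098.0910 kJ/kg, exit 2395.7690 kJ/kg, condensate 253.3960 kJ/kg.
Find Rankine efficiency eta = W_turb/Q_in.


W = 702.3220 kJ/kg
Q_in = 2844.6950 kJ/kg
eta = 0.2469 = 24.6888%

eta = 24.6888%


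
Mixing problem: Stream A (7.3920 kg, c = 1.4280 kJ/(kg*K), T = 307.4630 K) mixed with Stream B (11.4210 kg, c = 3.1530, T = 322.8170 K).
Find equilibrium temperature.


num = 14870.2840
den = 46.5662
Tf = 319.3365 K

319.3365 K


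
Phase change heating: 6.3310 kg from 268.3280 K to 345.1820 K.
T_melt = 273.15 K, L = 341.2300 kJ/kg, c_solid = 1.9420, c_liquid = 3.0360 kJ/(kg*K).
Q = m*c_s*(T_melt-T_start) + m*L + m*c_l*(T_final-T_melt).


Q1 (sensible, solid) = 6.3310 * 1.9420 * 4.8220 = 59.2855 kJ
Q2 (latent) = 6.3310 * 341.2300 = 2160.3271 kJ
Q3 (sensible, liquid) = 6.3310 * 3.0360 * 72.0320 = 1384.5210 kJ
Q_total = 3604.1337 kJ

3604.1337 kJ


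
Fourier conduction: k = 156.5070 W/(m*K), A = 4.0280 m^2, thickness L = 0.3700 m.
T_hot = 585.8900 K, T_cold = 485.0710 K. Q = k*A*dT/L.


dT = 100.8190 K
Q = 156.5070 * 4.0280 * 100.8190 / 0.3700 = 171776.5555 W

171776.5555 W


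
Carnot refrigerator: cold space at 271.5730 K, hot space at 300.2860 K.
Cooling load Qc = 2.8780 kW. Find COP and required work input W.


COP = 271.5730 / 28.7130 = 9.4582
W = 2.8780 / 9.4582 = 0.3043 kW

COP = 9.4582, W = 0.3043 kW


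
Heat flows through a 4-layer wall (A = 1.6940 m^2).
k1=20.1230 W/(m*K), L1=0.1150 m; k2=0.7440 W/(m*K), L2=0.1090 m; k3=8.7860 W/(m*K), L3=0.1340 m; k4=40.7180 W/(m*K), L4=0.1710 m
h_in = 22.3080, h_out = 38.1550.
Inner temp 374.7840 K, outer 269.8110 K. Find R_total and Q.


R_conv_in = 1/(22.3080*1.6940) = 0.0265
R_1 = 0.1150/(20.1230*1.6940) = 0.0034
R_2 = 0.1090/(0.7440*1.6940) = 0.0865
R_3 = 0.1340/(8.7860*1.6940) = 0.0090
R_4 = 0.1710/(40.7180*1.6940) = 0.0025
R_conv_out = 1/(38.1550*1.6940) = 0.0155
R_total = 0.1433 K/W
Q = 104.9730 / 0.1433 = 732.6698 W

R_total = 0.1433 K/W, Q = 732.6698 W


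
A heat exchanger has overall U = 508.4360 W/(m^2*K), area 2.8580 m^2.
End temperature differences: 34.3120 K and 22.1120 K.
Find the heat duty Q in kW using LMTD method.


LMTD = 27.7667 K
Q = 508.4360 * 2.8580 * 27.7667 = 40348.1199 W = 40.3481 kW

40.3481 kW


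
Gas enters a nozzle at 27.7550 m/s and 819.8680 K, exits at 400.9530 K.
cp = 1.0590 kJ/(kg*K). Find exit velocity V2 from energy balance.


dT = 418.9150 K
2*cp*1000*dT = 887261.9700
V1^2 = 770.3400
V2 = sqrt(888032.3100) = 942.3547 m/s

942.3547 m/s


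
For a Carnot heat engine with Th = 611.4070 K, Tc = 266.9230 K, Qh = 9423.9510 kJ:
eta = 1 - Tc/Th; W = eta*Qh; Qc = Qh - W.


eta = 1 - 266.9230/611.4070 = 0.5634
W = 0.5634 * 9423.9510 = 5309.7206 kJ
Qc = 9423.9510 - 5309.7206 = 4114.2304 kJ

eta = 56.3428%, W = 5309.7206 kJ, Qc = 4114.2304 kJ


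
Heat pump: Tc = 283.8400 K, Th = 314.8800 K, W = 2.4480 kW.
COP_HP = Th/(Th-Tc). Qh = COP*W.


COP = 314.8800 / 31.0400 = 10.1443
Qh = 10.1443 * 2.4480 = 24.8333 kW

COP = 10.1443, Qh = 24.8333 kW


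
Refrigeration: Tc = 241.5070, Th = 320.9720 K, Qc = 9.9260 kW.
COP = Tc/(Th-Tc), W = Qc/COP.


COP = 241.5070 / 79.4650 = 3.0392
W = 9.9260 / 3.0392 = 3.2660 kW

COP = 3.0392, W = 3.2660 kW


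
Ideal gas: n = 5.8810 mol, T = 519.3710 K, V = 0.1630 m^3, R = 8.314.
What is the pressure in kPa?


P = nRT/V = 5.8810 * 8.314 * 519.3710 / 0.1630
= 25394.4550 / 0.1630 = 155794.2022 Pa = 155.7942 kPa

155.7942 kPa


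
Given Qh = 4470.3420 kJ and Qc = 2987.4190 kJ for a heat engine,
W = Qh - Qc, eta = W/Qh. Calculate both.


W = 4470.3420 - 2987.4190 = 1482.9230 kJ
eta = 1482.9230 / 4470.3420 = 0.3317 = 33.1725%

W = 1482.9230 kJ, eta = 33.1725%


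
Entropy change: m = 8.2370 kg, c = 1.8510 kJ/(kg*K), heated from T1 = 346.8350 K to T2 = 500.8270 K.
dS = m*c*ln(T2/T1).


T2/T1 = 1.4440
ln(T2/T1) = 0.3674
dS = 8.2370 * 1.8510 * 0.3674 = 5.6018 kJ/K

5.6018 kJ/K


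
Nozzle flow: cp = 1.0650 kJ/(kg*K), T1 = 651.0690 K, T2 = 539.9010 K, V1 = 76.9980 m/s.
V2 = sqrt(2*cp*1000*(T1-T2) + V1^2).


dT = 111.1680 K
2*cp*1000*dT = 236787.8400
V1^2 = 5928.6920
V2 = sqrt(242716.5320) = 492.6627 m/s

492.6627 m/s


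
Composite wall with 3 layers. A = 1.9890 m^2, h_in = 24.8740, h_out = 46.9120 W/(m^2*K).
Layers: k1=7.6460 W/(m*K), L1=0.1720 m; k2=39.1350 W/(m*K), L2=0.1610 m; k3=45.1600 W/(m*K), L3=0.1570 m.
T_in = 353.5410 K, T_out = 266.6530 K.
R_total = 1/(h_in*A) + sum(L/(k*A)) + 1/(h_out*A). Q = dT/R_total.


R_conv_in = 1/(24.8740*1.9890) = 0.0202
R_1 = 0.1720/(7.6460*1.9890) = 0.0113
R_2 = 0.1610/(39.1350*1.9890) = 0.0021
R_3 = 0.1570/(45.1600*1.9890) = 0.0017
R_conv_out = 1/(46.9120*1.9890) = 0.0107
R_total = 0.0461 K/W
Q = 86.8880 / 0.0461 = 1886.5799 W

R_total = 0.0461 K/W, Q = 1886.5799 W


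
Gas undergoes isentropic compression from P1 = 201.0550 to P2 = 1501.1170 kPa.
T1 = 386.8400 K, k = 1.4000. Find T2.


(k-1)/k = 0.2857
(P2/P1)^exp = 1.7761
T2 = 386.8400 * 1.7761 = 687.0501 K

687.0501 K


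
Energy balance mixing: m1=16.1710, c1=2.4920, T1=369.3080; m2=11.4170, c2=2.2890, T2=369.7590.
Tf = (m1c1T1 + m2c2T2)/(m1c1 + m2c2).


num = 24545.5242
den = 66.4316
Tf = 369.4854 K

369.4854 K


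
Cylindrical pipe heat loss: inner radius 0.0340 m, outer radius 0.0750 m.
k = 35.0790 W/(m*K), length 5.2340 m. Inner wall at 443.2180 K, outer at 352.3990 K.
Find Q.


dT = 90.8190 K
ln(ro/ri) = 0.7911
Q = 2*pi*35.0790*5.2340*90.8190 / 0.7911 = 132431.4020 W

132431.4020 W


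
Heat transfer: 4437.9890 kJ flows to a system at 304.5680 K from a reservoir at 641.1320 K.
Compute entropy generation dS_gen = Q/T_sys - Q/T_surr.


dS_sys = 4437.9890/304.5680 = 14.5714 kJ/K
dS_surr = -4437.9890/641.1320 = -6.9221 kJ/K
dS_gen = 14.5714 - 6.9221 = 7.6493 kJ/K (irreversible)

dS_gen = 7.6493 kJ/K, irreversible


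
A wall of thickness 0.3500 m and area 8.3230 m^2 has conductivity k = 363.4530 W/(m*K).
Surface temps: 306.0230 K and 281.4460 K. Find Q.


dT = 24.5770 K
Q = 363.4530 * 8.3230 * 24.5770 / 0.3500 = 212416.8566 W

212416.8566 W


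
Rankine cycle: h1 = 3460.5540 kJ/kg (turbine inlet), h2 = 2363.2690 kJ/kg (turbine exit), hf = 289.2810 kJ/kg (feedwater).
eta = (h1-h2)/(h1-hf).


W = 1097.2850 kJ/kg
Q_in = 3171.2730 kJ/kg
eta = 0.3460 = 34.6008%

eta = 34.6008%


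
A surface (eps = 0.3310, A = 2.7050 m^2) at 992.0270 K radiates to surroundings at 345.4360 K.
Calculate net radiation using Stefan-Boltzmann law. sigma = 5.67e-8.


T^4 = 9.6849e+11
Tsurr^4 = 1.4239e+10
Q = 0.3310 * 5.67e-8 * 2.7050 * 9.5425e+11 = 48443.9886 W

48443.9886 W


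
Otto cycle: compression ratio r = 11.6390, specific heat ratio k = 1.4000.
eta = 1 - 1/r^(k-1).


r^(k-1) = 2.6691
eta = 1 - 1/2.6691 = 0.6253 = 62.5343%

62.5343%


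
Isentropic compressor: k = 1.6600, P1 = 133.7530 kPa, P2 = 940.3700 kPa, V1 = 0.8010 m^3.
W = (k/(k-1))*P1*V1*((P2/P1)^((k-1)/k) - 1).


(k-1)/k = 0.3976
(P2/P1)^exp = 2.1715
W = 2.5152 * 133.7530 * 0.8010 * (2.1715 - 1) = 315.6730 kJ

315.6730 kJ


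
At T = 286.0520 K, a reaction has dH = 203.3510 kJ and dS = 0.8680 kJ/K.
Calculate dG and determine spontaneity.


T*dS = 286.0520 * 0.8680 = 248.2931 kJ
dG = 203.3510 - 248.2931 = -44.9421 kJ (spontaneous)

dG = -44.9421 kJ, spontaneous


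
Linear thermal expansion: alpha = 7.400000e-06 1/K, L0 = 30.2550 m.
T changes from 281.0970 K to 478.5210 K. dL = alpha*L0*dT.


dT = 197.4240 K
dL = 7.400000e-06 * 30.2550 * 197.4240 = 0.044201 m
L_final = 30.299201 m

dL = 0.044201 m


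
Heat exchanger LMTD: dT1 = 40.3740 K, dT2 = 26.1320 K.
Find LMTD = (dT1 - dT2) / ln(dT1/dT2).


dT1/dT2 = 1.5450
ln(dT1/dT2) = 0.4350
LMTD = 14.2420 / 0.4350 = 32.7383 K

32.7383 K


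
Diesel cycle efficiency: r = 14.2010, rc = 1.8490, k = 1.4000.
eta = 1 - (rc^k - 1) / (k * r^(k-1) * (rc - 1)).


r^(k-1) = 2.8902
rc^k = 2.3643
eta = 0.6028 = 60.2843%

60.2843%


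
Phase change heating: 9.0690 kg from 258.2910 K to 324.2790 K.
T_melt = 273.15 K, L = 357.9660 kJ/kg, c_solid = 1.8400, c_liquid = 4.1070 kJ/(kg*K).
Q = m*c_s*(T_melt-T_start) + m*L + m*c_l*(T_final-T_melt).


Q1 (sensible, solid) = 9.0690 * 1.8400 * 14.8590 = 247.9515 kJ
Q2 (latent) = 9.0690 * 357.9660 = 3246.3937 kJ
Q3 (sensible, liquid) = 9.0690 * 4.1070 * 51.1290 = 1904.3703 kJ
Q_total = 5398.7155 kJ

5398.7155 kJ


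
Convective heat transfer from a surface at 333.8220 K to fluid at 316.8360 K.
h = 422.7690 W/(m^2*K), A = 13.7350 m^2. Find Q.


dT = 16.9860 K
Q = 422.7690 * 13.7350 * 16.9860 = 98633.1534 W

98633.1534 W


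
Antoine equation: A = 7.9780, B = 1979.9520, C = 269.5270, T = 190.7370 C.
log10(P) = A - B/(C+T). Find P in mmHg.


C+T = 460.2640
B/(C+T) = 4.3018
log10(P) = 7.9780 - 4.3018 = 3.6762
P = 10^3.6762 = 4744.8815 mmHg

4744.8815 mmHg


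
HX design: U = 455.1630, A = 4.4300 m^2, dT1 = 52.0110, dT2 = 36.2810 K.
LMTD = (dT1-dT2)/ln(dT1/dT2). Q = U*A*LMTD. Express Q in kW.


LMTD = 43.6749 K
Q = 455.1630 * 4.4300 * 43.6749 = 88064.8623 W = 88.0649 kW

88.0649 kW


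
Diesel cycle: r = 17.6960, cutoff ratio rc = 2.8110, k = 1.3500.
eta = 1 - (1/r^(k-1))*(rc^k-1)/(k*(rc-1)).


r^(k-1) = 2.7337
rc^k = 4.0361
eta = 0.5457 = 54.5736%

54.5736%


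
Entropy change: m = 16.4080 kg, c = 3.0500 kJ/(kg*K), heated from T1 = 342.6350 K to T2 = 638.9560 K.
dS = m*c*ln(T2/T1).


T2/T1 = 1.8648
ln(T2/T1) = 0.6232
dS = 16.4080 * 3.0500 * 0.6232 = 31.1862 kJ/K

31.1862 kJ/K


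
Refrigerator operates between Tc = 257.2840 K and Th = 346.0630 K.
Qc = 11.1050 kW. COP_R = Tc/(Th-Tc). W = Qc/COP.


COP = 257.2840 / 88.7790 = 2.8980
W = 11.1050 / 2.8980 = 3.8319 kW

COP = 2.8980, W = 3.8319 kW


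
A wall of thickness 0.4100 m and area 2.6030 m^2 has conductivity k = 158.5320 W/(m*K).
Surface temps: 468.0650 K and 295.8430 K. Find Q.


dT = 172.2220 K
Q = 158.5320 * 2.6030 * 172.2220 / 0.4100 = 173338.8370 W

173338.8370 W


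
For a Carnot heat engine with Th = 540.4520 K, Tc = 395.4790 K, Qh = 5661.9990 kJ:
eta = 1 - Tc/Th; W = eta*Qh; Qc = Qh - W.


eta = 1 - 395.4790/540.4520 = 0.2682
W = 0.2682 * 5661.9990 = 1518.7972 kJ
Qc = 5661.9990 - 1518.7972 = 4143.2018 kJ

eta = 26.8244%, W = 1518.7972 kJ, Qc = 4143.2018 kJ


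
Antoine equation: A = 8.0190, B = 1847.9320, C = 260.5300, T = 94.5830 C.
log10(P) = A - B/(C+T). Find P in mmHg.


C+T = 355.1130
B/(C+T) = 5.2038
log10(P) = 8.0190 - 5.2038 = 2.8152
P = 10^2.8152 = 653.4527 mmHg

653.4527 mmHg


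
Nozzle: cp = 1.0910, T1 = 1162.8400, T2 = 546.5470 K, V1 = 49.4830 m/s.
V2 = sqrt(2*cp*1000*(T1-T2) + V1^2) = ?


dT = 616.2930 K
2*cp*1000*dT = 1344751.3260
V1^2 = 2448.5673
V2 = sqrt(1347199.8933) = 1160.6894 m/s

1160.6894 m/s


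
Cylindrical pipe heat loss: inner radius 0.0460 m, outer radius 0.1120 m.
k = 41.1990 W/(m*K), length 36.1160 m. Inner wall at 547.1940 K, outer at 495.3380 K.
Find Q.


dT = 51.8560 K
ln(ro/ri) = 0.8899
Q = 2*pi*41.1990*36.1160*51.8560 / 0.8899 = 544809.5959 W

544809.5959 W
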